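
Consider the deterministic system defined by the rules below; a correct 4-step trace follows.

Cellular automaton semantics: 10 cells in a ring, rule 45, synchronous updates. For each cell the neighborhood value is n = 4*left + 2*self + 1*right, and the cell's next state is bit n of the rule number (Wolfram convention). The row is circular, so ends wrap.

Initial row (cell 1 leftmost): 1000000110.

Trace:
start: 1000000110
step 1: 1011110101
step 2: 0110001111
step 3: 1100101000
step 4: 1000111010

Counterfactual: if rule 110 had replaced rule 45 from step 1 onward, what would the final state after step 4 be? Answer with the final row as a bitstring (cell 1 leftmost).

(re-executing steps 1..4 under rule 110; state before step 1: 1000000110)
step 1: 1000001111
step 2: 1000011000
step 3: 1000111001
step 4: 1001101011

1001101011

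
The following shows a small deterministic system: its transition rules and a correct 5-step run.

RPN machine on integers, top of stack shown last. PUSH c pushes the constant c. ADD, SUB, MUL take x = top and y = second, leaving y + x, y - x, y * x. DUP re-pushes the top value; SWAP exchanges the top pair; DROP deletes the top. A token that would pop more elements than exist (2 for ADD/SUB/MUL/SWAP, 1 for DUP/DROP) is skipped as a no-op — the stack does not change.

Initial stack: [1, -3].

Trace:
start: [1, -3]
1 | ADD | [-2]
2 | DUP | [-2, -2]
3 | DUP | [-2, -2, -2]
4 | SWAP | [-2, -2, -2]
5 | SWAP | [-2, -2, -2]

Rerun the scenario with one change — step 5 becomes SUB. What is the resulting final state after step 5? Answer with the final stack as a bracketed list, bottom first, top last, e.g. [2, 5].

(re-executing from step 5 with the substitution; state before step 5: [-2, -2, -2])
5 | SUB | [-2, 0]

[-2, 0]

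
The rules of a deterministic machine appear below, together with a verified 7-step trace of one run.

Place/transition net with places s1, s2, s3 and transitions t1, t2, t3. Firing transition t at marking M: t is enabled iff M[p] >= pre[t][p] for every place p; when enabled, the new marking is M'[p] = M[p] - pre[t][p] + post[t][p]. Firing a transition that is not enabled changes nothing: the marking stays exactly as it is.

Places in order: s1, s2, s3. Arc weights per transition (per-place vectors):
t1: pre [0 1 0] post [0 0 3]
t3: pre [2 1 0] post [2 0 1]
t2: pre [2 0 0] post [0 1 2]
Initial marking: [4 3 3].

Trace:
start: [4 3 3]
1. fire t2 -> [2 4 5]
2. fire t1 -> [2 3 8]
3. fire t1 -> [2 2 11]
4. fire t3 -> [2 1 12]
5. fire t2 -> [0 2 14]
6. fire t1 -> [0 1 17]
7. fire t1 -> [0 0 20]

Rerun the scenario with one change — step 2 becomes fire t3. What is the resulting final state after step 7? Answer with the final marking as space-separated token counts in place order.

0 0 18

(re-executing from step 2 with the substitution; state before step 2: [2 4 5])
2. fire t3 -> [2 3 6]
3. fire t1 -> [2 2 9]
4. fire t3 -> [2 1 10]
5. fire t2 -> [0 2 12]
6. fire t1 -> [0 1 15]
7. fire t1 -> [0 0 18]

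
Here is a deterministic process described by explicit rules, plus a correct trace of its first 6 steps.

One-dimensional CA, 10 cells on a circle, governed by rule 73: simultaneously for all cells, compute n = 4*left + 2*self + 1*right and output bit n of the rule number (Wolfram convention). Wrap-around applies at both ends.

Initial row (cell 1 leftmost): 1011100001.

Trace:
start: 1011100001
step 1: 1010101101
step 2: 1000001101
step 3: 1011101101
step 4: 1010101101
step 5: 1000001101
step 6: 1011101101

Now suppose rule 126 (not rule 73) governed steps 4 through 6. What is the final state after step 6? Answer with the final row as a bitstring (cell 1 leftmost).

(re-executing steps 4..6 under rule 126; state before step 4: 1011101101)
step 4: 1110111111
step 5: 0011100000
step 6: 0110110000

0110110000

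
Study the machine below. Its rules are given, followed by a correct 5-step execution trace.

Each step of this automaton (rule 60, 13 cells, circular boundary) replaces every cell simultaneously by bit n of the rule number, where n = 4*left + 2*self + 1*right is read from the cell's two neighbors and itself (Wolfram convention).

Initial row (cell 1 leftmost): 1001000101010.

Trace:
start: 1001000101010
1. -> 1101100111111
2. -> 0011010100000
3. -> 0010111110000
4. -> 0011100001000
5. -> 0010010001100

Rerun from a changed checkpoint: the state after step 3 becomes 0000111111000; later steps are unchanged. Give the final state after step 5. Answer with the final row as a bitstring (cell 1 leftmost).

0000110000110

state after step 3 := 0000111111000
4. -> 0000100000100
5. -> 0000110000110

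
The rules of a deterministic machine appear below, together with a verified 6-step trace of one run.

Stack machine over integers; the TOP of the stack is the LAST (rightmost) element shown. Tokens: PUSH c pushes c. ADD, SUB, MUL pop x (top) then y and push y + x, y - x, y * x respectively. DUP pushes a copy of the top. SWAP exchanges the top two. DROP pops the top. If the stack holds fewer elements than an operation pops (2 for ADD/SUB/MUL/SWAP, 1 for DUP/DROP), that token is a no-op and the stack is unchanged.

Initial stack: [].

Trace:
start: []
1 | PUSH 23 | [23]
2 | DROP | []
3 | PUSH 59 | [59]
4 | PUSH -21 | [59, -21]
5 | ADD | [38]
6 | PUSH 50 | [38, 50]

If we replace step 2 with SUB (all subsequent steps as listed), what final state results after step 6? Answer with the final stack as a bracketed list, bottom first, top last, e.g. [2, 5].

(re-executing from step 2 with the substitution; state before step 2: [23])
2 | SUB | [23]
3 | PUSH 59 | [23, 59]
4 | PUSH -21 | [23, 59, -21]
5 | ADD | [23, 38]
6 | PUSH 50 | [23, 38, 50]

[23, 38, 50]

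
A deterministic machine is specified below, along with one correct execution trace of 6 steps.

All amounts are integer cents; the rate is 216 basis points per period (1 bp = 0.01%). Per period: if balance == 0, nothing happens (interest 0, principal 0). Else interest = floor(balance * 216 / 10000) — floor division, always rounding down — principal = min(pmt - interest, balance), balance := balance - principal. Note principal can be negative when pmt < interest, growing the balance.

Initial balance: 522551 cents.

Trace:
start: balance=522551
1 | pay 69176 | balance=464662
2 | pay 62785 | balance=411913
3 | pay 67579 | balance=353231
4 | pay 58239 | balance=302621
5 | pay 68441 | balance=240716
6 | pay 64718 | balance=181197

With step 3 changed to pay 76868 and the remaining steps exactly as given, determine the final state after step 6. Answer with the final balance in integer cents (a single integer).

(re-executing from step 3 with the substitution; state before step 3: balance=411913)
3 | pay 76868 | balance=343942
4 | pay 58239 | balance=293132
5 | pay 68441 | balance=231022
6 | pay 64718 | balance=171294

171294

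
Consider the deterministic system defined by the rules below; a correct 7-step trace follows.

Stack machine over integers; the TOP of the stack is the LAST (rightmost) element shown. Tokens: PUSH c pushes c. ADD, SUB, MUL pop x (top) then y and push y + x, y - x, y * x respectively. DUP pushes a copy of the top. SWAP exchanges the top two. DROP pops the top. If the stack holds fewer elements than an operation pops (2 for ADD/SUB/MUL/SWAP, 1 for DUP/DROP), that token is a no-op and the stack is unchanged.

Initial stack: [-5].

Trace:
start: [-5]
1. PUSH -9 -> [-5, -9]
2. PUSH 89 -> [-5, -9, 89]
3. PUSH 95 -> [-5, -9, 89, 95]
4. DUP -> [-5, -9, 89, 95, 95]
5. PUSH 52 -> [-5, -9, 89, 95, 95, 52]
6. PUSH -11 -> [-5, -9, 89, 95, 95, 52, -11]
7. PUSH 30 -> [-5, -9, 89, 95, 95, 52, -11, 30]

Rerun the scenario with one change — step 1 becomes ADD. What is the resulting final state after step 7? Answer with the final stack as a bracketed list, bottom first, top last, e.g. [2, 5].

(re-executing from step 1 with the substitution; state before step 1: [-5])
1. ADD -> [-5]
2. PUSH 89 -> [-5, 89]
3. PUSH 95 -> [-5, 89, 95]
4. DUP -> [-5, 89, 95, 95]
5. PUSH 52 -> [-5, 89, 95, 95, 52]
6. PUSH -11 -> [-5, 89, 95, 95, 52, -11]
7. PUSH 30 -> [-5, 89, 95, 95, 52, -11, 30]

[-5, 89, 95, 95, 52, -11, 30]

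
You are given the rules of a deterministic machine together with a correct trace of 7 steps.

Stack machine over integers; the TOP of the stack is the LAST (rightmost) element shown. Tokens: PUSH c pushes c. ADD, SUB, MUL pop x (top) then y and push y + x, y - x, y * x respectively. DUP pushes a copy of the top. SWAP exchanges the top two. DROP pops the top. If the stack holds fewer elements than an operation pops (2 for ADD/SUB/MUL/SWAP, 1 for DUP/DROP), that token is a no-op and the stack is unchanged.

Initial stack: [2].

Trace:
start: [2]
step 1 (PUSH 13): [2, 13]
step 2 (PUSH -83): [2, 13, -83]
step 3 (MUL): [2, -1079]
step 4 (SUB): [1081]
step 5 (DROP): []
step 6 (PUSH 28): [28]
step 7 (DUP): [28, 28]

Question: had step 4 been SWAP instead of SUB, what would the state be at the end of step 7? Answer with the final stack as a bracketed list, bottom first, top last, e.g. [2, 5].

[-1079, 28, 28]

(re-executing from step 4 with the substitution; state before step 4: [2, -1079])
step 4 (SWAP): [-1079, 2]
step 5 (DROP): [-1079]
step 6 (PUSH 28): [-1079, 28]
step 7 (DUP): [-1079, 28, 28]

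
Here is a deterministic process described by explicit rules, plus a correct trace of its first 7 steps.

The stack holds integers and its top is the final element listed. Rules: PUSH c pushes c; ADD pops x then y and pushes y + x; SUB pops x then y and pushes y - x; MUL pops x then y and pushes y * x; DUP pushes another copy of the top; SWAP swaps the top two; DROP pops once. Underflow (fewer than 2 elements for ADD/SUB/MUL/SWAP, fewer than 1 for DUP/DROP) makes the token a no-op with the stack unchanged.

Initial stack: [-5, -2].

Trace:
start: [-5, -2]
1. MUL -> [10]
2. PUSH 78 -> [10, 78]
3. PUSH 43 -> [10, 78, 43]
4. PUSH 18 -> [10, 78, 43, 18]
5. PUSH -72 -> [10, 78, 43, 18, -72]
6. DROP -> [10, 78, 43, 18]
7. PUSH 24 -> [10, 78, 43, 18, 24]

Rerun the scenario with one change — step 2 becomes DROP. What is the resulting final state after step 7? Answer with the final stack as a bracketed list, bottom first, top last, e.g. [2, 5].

(re-executing from step 2 with the substitution; state before step 2: [10])
2. DROP -> []
3. PUSH 43 -> [43]
4. PUSH 18 -> [43, 18]
5. PUSH -72 -> [43, 18, -72]
6. DROP -> [43, 18]
7. PUSH 24 -> [43, 18, 24]

[43, 18, 24]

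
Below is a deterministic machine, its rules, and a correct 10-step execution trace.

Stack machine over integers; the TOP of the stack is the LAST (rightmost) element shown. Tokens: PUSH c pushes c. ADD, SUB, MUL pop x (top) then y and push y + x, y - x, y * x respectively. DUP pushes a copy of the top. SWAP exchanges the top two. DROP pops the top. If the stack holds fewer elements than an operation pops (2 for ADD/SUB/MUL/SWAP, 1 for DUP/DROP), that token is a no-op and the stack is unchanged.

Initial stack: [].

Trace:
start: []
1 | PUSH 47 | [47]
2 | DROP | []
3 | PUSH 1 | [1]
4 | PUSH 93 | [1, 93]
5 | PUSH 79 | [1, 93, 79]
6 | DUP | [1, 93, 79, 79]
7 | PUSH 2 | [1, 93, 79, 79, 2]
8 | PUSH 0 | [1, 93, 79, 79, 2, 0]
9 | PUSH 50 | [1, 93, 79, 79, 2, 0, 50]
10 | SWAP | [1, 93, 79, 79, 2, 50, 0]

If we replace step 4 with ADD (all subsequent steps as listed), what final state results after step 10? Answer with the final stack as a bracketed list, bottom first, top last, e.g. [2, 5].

(re-executing from step 4 with the substitution; state before step 4: [1])
4 | ADD | [1]
5 | PUSH 79 | [1, 79]
6 | DUP | [1, 79, 79]
7 | PUSH 2 | [1, 79, 79, 2]
8 | PUSH 0 | [1, 79, 79, 2, 0]
9 | PUSH 50 | [1, 79, 79, 2, 0, 50]
10 | SWAP | [1, 79, 79, 2, 50, 0]

[1, 79, 79, 2, 50, 0]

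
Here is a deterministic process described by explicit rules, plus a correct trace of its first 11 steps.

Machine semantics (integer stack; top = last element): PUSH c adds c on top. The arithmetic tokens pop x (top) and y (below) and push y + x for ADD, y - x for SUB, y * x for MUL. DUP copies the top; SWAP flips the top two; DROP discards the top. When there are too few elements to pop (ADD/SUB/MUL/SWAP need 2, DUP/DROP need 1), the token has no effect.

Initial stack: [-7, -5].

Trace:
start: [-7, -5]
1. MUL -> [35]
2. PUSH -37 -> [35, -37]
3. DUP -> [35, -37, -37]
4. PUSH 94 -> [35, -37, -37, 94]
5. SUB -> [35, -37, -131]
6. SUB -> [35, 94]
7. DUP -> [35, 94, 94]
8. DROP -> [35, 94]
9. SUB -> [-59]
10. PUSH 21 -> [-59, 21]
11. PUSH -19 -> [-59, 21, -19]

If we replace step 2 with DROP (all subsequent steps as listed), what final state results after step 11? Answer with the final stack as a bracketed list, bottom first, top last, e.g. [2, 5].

(re-executing from step 2 with the substitution; state before step 2: [35])
2. DROP -> []
3. DUP -> []
4. PUSH 94 -> [94]
5. SUB -> [94]
6. SUB -> [94]
7. DUP -> [94, 94]
8. DROP -> [94]
9. SUB -> [94]
10. PUSH 21 -> [94, 21]
11. PUSH -19 -> [94, 21, -19]

[94, 21, -19]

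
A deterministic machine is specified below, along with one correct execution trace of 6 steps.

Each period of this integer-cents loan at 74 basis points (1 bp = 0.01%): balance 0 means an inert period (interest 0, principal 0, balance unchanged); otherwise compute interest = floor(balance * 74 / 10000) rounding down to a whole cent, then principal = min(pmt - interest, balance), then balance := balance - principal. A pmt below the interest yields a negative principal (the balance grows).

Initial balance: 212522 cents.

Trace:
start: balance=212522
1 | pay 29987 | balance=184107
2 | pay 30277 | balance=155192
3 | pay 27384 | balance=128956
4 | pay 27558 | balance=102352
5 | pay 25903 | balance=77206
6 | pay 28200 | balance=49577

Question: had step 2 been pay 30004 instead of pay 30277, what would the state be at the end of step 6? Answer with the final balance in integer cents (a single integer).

(re-executing from step 2 with the substitution; state before step 2: balance=184107)
2 | pay 30004 | balance=155465
3 | pay 27384 | balance=129231
4 | pay 27558 | balance=102629
5 | pay 25903 | balance=77485
6 | pay 28200 | balance=49858

49858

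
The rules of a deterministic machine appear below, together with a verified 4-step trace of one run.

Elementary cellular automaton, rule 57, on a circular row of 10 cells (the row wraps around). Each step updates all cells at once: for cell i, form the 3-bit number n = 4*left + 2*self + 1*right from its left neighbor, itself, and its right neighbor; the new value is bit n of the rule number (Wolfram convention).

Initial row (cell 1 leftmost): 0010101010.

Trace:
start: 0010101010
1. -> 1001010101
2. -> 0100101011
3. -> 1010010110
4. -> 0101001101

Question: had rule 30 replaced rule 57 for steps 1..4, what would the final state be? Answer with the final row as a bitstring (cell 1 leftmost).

0000001010

(re-executing steps 1..4 under rule 30; state before step 1: 0010101010)
1. -> 0110101011
2. -> 0100101010
3. -> 1111101011
4. -> 0000001010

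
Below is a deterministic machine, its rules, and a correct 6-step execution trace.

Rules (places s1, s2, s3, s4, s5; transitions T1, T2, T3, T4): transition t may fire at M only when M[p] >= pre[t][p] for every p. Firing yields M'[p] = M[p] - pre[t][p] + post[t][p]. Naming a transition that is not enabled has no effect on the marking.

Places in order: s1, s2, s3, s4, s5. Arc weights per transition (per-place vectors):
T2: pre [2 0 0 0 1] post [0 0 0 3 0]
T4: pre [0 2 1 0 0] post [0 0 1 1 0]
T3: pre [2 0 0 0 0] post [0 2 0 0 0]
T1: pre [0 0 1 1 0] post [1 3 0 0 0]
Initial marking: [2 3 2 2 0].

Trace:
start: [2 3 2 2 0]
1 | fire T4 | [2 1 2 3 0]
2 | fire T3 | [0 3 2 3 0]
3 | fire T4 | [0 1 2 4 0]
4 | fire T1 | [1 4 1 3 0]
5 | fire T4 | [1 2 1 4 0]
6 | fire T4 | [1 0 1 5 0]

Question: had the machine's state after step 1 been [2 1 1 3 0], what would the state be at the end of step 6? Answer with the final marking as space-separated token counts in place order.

1 4 0 3 0

state after step 1 := [2 1 1 3 0]
2 | fire T3 | [0 3 1 3 0]
3 | fire T4 | [0 1 1 4 0]
4 | fire T1 | [1 4 0 3 0]
5 | fire T4 | [1 4 0 3 0]
6 | fire T4 | [1 4 0 3 0]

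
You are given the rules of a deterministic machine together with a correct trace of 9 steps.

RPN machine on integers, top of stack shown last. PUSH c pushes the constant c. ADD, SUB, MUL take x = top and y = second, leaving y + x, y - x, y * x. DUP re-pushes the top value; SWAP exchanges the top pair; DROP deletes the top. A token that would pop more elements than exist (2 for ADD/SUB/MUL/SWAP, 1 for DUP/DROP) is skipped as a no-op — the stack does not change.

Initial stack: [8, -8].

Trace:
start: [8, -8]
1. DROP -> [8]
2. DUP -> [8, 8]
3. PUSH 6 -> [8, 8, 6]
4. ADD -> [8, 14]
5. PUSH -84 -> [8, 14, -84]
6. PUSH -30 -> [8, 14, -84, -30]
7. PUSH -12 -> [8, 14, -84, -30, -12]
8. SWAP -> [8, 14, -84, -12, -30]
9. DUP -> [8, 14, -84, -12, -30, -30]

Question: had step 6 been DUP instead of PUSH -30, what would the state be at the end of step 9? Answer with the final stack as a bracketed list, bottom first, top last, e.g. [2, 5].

[8, 14, -84, -12, -84, -84]

(re-executing from step 6 with the substitution; state before step 6: [8, 14, -84])
6. DUP -> [8, 14, -84, -84]
7. PUSH -12 -> [8, 14, -84, -84, -12]
8. SWAP -> [8, 14, -84, -12, -84]
9. DUP -> [8, 14, -84, -12, -84, -84]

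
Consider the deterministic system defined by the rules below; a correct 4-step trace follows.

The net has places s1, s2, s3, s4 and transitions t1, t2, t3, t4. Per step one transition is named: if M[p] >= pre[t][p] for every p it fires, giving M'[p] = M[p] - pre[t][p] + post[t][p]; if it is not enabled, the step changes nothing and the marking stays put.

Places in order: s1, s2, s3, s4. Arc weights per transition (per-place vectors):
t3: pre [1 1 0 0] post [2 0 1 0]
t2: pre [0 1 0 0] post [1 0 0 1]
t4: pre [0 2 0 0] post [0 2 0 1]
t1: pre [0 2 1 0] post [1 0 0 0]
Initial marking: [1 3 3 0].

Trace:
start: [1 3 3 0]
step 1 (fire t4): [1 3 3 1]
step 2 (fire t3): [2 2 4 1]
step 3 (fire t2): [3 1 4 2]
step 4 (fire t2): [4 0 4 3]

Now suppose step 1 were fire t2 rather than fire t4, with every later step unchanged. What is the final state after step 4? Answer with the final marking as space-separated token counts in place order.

4 0 4 2

(re-executing from step 1 with the substitution; state before step 1: [1 3 3 0])
step 1 (fire t2): [2 2 3 1]
step 2 (fire t3): [3 1 4 1]
step 3 (fire t2): [4 0 4 2]
step 4 (fire t2): [4 0 4 2]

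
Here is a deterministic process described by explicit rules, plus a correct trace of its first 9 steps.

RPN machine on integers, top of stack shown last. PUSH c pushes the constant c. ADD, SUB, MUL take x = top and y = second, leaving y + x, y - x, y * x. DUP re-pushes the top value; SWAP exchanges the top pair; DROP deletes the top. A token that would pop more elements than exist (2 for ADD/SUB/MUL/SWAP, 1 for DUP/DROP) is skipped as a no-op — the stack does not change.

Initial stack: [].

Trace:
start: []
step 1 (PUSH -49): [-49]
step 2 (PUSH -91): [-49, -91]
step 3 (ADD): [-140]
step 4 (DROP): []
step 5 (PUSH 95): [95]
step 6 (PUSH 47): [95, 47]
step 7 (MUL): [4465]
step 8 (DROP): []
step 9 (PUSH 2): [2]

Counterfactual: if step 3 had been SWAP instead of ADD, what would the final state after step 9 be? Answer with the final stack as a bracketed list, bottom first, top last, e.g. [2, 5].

(re-executing from step 3 with the substitution; state before step 3: [-49, -91])
step 3 (SWAP): [-91, -49]
step 4 (DROP): [-91]
step 5 (PUSH 95): [-91, 95]
step 6 (PUSH 47): [-91, 95, 47]
step 7 (MUL): [-91, 4465]
step 8 (DROP): [-91]
step 9 (PUSH 2): [-91, 2]

[-91, 2]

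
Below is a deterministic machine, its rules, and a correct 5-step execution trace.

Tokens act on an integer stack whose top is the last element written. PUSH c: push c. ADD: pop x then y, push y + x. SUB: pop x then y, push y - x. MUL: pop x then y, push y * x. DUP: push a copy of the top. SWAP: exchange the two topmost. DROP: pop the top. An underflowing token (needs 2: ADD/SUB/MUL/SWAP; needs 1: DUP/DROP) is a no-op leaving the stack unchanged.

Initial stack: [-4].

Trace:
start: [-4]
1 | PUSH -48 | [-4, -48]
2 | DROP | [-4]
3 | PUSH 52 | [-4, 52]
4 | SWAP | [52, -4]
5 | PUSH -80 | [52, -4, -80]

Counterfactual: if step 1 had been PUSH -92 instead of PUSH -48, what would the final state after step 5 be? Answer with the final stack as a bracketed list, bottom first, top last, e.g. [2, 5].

[52, -4, -80]

(re-executing from step 1 with the substitution; state before step 1: [-4])
1 | PUSH -92 | [-4, -92]
2 | DROP | [-4]
3 | PUSH 52 | [-4, 52]
4 | SWAP | [52, -4]
5 | PUSH -80 | [52, -4, -80]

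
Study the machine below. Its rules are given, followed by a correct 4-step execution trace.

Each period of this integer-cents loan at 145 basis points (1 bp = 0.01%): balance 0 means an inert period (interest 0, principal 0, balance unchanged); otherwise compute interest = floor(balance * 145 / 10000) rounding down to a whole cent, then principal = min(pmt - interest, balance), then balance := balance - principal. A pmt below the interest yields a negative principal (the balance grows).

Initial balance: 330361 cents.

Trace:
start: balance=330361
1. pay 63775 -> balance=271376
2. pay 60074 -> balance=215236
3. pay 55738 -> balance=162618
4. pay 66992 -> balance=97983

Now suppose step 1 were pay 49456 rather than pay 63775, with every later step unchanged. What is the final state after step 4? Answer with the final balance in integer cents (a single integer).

112935

(re-executing from step 1 with the substitution; state before step 1: balance=330361)
1. pay 49456 -> balance=285695
2. pay 60074 -> balance=229763
3. pay 55738 -> balance=177356
4. pay 66992 -> balance=112935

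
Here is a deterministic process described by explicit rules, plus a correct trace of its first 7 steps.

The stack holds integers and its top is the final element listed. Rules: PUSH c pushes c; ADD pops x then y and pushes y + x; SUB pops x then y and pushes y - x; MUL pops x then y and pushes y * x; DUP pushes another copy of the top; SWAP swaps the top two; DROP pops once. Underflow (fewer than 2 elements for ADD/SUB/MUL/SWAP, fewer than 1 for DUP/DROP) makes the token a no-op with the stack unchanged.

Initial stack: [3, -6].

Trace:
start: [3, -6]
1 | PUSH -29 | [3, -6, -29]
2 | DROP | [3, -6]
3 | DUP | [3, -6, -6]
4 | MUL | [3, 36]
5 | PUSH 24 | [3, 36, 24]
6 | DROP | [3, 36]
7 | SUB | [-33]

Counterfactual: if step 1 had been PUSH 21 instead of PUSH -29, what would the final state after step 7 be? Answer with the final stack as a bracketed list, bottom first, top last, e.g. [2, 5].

(re-executing from step 1 with the substitution; state before step 1: [3, -6])
1 | PUSH 21 | [3, -6, 21]
2 | DROP | [3, -6]
3 | DUP | [3, -6, -6]
4 | MUL | [3, 36]
5 | PUSH 24 | [3, 36, 24]
6 | DROP | [3, 36]
7 | SUB | [-33]

[-33]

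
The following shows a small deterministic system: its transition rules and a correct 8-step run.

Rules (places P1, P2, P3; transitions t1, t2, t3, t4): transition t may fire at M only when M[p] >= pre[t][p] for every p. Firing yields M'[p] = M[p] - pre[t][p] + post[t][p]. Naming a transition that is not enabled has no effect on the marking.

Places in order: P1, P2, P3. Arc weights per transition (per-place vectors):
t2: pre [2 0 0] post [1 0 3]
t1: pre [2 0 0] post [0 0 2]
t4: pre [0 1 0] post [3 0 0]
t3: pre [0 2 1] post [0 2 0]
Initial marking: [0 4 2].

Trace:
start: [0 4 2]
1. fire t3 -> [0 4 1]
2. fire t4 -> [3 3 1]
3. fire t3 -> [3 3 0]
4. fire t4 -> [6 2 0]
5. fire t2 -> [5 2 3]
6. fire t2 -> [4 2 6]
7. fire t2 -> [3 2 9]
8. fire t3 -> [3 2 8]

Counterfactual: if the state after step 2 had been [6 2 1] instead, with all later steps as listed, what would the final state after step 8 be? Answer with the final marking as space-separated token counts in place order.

state after step 2 := [6 2 1]
3. fire t3 -> [6 2 0]
4. fire t4 -> [9 1 0]
5. fire t2 -> [8 1 3]
6. fire t2 -> [7 1 6]
7. fire t2 -> [6 1 9]
8. fire t3 -> [6 1 9]

6 1 9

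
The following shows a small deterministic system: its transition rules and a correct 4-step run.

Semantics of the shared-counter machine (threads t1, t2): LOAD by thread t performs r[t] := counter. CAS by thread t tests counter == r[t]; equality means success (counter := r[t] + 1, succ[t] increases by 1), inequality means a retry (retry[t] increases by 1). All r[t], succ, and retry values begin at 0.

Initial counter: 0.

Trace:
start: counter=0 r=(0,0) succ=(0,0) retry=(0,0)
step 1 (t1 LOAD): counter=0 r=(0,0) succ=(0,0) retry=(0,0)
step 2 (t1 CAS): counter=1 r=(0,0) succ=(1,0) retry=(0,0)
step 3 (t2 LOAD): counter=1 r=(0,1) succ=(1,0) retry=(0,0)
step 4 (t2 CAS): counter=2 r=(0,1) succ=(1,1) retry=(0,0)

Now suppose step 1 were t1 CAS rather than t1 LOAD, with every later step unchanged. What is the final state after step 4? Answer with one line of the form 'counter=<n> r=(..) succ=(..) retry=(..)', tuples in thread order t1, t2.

(re-executing from step 1 with the substitution; state before step 1: counter=0 r=(0,0) succ=(0,0) retry=(0,0))
step 1 (t1 CAS): counter=1 r=(0,0) succ=(1,0) retry=(0,0)
step 2 (t1 CAS): counter=1 r=(0,0) succ=(1,0) retry=(1,0)
step 3 (t2 LOAD): counter=1 r=(0,1) succ=(1,0) retry=(1,0)
step 4 (t2 CAS): counter=2 r=(0,1) succ=(1,1) retry=(1,0)

counter=2 r=(0,1) succ=(1,1) retry=(1,0)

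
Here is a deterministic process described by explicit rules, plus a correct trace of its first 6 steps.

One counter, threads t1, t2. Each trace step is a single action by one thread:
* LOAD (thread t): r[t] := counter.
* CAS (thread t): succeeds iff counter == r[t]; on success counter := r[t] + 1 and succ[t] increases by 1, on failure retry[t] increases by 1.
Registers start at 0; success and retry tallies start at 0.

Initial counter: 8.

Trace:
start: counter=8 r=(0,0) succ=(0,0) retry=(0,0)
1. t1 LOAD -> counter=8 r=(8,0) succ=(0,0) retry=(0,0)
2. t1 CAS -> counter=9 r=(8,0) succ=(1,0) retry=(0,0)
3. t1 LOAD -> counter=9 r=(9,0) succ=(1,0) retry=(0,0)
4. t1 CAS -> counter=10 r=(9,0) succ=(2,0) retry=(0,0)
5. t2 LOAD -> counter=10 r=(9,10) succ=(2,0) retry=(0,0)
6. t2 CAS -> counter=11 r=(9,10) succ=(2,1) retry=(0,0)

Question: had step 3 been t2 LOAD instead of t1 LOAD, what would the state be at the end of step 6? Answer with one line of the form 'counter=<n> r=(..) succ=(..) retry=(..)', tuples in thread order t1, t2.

(re-executing from step 3 with the substitution; state before step 3: counter=9 r=(8,0) succ=(1,0) retry=(0,0))
3. t2 LOAD -> counter=9 r=(8,9) succ=(1,0) retry=(0,0)
4. t1 CAS -> counter=9 r=(8,9) succ=(1,0) retry=(1,0)
5. t2 LOAD -> counter=9 r=(8,9) succ=(1,0) retry=(1,0)
6. t2 CAS -> counter=10 r=(8,9) succ=(1,1) retry=(1,0)

counter=10 r=(8,9) succ=(1,1) retry=(1,0)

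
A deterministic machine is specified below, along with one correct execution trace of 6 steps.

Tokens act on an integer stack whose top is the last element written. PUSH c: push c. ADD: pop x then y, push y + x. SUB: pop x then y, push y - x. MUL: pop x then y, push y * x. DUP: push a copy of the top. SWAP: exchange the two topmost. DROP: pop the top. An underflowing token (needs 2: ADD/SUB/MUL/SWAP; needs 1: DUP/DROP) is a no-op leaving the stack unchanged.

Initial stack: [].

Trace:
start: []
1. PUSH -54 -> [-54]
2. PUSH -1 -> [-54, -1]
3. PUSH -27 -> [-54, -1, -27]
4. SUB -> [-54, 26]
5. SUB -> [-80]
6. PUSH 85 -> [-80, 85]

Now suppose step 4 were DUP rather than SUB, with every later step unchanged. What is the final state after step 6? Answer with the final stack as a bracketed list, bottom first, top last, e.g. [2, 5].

[-54, -1, 0, 85]

(re-executing from step 4 with the substitution; state before step 4: [-54, -1, -27])
4. DUP -> [-54, -1, -27, -27]
5. SUB -> [-54, -1, 0]
6. PUSH 85 -> [-54, -1, 0, 85]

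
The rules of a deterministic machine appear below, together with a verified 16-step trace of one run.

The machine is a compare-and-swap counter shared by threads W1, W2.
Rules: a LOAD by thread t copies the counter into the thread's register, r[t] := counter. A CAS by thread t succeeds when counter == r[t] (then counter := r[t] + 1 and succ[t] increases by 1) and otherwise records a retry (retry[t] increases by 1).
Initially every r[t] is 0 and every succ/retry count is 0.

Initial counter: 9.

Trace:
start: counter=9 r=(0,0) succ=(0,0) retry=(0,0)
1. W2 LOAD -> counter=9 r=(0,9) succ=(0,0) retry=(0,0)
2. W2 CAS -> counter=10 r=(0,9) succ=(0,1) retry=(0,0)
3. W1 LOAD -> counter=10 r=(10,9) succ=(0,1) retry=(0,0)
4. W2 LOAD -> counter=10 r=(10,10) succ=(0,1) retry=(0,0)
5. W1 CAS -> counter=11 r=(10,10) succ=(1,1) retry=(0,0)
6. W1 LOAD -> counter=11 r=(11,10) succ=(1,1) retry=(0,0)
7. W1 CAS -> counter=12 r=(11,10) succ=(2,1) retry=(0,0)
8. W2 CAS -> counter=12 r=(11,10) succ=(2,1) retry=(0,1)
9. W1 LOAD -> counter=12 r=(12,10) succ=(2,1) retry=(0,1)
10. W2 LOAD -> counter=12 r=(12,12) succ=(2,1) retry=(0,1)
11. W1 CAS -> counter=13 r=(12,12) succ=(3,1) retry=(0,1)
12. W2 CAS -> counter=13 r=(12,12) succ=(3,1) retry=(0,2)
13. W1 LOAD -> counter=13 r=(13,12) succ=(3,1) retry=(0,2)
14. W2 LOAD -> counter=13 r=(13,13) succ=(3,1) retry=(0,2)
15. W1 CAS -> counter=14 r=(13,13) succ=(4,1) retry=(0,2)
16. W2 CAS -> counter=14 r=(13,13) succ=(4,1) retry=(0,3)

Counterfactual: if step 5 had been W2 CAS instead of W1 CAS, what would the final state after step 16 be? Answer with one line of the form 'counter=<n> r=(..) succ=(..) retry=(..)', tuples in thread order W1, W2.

counter=14 r=(13,13) succ=(3,2) retry=(0,3)

(re-executing from step 5 with the substitution; state before step 5: counter=10 r=(10,10) succ=(0,1) retry=(0,0))
5. W2 CAS -> counter=11 r=(10,10) succ=(0,2) retry=(0,0)
6. W1 LOAD -> counter=11 r=(11,10) succ=(0,2) retry=(0,0)
7. W1 CAS -> counter=12 r=(11,10) succ=(1,2) retry=(0,0)
8. W2 CAS -> counter=12 r=(11,10) succ=(1,2) retry=(0,1)
9. W1 LOAD -> counter=12 r=(12,10) succ=(1,2) retry=(0,1)
10. W2 LOAD -> counter=12 r=(12,12) succ=(1,2) retry=(0,1)
11. W1 CAS -> counter=13 r=(12,12) succ=(2,2) retry=(0,1)
12. W2 CAS -> counter=13 r=(12,12) succ=(2,2) retry=(0,2)
13. W1 LOAD -> counter=13 r=(13,12) succ=(2,2) retry=(0,2)
14. W2 LOAD -> counter=13 r=(13,13) succ=(2,2) retry=(0,2)
15. W1 CAS -> counter=14 r=(13,13) succ=(3,2) retry=(0,2)
16. W2 CAS -> counter=14 r=(13,13) succ=(3,2) retry=(0,3)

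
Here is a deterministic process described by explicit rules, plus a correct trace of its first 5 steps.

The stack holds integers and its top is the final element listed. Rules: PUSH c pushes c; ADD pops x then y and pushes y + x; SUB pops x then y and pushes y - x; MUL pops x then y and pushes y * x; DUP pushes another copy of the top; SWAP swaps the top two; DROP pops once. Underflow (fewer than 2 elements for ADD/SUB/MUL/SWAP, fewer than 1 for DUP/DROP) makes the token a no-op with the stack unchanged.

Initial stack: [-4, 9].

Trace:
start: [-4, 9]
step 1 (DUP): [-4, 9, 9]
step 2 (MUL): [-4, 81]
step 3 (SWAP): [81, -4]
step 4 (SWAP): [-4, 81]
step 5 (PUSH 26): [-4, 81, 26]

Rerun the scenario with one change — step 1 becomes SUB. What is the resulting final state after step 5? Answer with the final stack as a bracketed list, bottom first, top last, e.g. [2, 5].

(re-executing from step 1 with the substitution; state before step 1: [-4, 9])
step 1 (SUB): [-13]
step 2 (MUL): [-13]
step 3 (SWAP): [-13]
step 4 (SWAP): [-13]
step 5 (PUSH 26): [-13, 26]

[-13, 26]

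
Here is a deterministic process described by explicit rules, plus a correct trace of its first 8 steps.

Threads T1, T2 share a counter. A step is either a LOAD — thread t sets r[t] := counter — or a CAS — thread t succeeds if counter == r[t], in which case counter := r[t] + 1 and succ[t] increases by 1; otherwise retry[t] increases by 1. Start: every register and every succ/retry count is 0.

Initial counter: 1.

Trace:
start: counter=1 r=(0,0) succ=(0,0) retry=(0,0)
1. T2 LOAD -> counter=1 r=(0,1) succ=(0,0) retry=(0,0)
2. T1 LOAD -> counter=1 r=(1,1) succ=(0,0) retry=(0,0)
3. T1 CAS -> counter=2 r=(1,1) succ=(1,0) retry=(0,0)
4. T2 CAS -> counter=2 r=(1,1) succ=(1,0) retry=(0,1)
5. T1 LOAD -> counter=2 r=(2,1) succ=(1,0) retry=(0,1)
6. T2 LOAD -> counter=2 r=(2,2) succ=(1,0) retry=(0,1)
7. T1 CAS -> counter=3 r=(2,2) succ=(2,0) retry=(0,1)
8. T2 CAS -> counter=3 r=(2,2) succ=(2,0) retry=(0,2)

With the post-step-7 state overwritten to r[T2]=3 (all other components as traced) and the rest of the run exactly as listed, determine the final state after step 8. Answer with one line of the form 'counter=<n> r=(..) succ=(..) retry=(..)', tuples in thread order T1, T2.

state after step 7 := counter=3 r=(2,3) succ=(2,0) retry=(0,1)
8. T2 CAS -> counter=4 r=(2,3) succ=(2,1) retry=(0,1)

counter=4 r=(2,3) succ=(2,1) retry=(0,1)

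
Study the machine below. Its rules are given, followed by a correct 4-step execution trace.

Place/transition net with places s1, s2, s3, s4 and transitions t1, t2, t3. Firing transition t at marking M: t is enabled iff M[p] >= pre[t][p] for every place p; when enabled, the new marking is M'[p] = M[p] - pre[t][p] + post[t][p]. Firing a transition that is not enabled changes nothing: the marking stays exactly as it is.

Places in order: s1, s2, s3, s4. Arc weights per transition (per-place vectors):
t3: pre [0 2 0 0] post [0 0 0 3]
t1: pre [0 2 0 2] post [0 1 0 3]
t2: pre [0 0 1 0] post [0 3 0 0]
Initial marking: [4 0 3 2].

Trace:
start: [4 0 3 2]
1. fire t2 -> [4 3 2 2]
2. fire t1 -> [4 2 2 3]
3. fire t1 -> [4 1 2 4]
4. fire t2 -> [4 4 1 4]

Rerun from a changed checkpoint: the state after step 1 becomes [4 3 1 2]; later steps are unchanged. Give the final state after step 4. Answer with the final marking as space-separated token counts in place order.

4 4 0 4

state after step 1 := [4 3 1 2]
2. fire t1 -> [4 2 1 3]
3. fire t1 -> [4 1 1 4]
4. fire t2 -> [4 4 0 4]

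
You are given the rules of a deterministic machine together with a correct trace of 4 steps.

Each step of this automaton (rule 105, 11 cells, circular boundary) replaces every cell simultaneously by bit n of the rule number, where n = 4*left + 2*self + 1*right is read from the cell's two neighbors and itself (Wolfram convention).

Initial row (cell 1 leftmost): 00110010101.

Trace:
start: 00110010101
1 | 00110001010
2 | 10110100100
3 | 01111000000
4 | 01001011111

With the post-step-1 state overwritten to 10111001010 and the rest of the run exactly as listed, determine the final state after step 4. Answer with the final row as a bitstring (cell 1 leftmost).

10010000001

state after step 1 := 10111001010
2 | 01101000101
3 | 11110010010
4 | 10010000001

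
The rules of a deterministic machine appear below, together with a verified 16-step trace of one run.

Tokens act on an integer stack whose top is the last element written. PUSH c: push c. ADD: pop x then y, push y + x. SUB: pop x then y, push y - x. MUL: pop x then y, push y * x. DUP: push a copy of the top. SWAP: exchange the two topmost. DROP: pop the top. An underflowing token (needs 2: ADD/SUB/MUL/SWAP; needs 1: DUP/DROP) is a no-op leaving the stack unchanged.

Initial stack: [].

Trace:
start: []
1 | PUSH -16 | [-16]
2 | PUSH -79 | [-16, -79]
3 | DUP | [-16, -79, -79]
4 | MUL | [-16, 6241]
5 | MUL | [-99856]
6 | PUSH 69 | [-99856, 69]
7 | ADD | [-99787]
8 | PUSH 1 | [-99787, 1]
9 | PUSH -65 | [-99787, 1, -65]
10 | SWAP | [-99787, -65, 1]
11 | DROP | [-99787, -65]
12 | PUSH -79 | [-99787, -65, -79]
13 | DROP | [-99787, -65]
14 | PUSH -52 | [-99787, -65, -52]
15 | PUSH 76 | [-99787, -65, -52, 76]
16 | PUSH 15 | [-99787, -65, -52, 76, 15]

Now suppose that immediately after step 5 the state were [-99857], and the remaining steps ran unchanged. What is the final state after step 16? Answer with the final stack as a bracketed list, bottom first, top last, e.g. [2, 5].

state after step 5 := [-99857]
6 | PUSH 69 | [-99857, 69]
7 | ADD | [-99788]
8 | PUSH 1 | [-99788, 1]
9 | PUSH -65 | [-99788, 1, -65]
10 | SWAP | [-99788, -65, 1]
11 | DROP | [-99788, -65]
12 | PUSH -79 | [-99788, -65, -79]
13 | DROP | [-99788, -65]
14 | PUSH -52 | [-99788, -65, -52]
15 | PUSH 76 | [-99788, -65, -52, 76]
16 | PUSH 15 | [-99788, -65, -52, 76, 15]

[-99788, -65, -52, 76, 15]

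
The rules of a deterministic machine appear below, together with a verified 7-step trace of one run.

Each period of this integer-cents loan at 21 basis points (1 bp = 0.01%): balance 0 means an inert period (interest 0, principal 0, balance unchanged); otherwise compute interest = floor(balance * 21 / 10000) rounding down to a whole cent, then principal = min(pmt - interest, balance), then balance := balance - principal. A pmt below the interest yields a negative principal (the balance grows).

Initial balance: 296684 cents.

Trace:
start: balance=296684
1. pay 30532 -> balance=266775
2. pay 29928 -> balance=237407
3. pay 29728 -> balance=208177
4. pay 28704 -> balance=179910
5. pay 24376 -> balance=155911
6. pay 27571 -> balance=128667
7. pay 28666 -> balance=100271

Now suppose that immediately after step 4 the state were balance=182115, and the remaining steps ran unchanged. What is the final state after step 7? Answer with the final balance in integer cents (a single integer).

102490

state after step 4 := balance=182115
5. pay 24376 -> balance=158121
6. pay 27571 -> balance=130882
7. pay 28666 -> balance=102490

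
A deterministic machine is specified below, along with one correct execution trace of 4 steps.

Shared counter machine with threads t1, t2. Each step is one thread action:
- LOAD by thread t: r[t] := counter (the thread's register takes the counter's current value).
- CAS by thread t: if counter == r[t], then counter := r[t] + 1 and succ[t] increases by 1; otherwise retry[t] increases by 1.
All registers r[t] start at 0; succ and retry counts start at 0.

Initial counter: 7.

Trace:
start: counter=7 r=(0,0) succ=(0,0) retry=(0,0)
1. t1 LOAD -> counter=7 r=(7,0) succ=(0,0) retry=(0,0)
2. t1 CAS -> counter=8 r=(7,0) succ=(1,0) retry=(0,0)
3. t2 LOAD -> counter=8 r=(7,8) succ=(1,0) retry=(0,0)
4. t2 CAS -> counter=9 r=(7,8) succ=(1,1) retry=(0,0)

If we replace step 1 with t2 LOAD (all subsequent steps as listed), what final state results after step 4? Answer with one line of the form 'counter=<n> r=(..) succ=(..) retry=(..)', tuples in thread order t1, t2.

(re-executing from step 1 with the substitution; state before step 1: counter=7 r=(0,0) succ=(0,0) retry=(0,0))
1. t2 LOAD -> counter=7 r=(0,7) succ=(0,0) retry=(0,0)
2. t1 CAS -> counter=7 r=(0,7) succ=(0,0) retry=(1,0)
3. t2 LOAD -> counter=7 r=(0,7) succ=(0,0) retry=(1,0)
4. t2 CAS -> counter=8 r=(0,7) succ=(0,1) retry=(1,0)

counter=8 r=(0,7) succ=(0,1) retry=(1,0)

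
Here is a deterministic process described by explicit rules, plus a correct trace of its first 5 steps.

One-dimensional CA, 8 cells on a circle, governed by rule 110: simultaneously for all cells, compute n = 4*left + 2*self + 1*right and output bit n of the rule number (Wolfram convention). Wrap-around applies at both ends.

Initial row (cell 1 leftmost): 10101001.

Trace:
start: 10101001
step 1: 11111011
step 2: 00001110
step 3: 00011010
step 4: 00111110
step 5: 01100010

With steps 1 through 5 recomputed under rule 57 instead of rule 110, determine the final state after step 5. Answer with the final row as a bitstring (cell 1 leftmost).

(re-executing steps 1..5 under rule 57; state before step 1: 10101001)
step 1: 01010101
step 2: 10101010
step 3: 01010101
step 4: 10101010
step 5: 01010101

01010101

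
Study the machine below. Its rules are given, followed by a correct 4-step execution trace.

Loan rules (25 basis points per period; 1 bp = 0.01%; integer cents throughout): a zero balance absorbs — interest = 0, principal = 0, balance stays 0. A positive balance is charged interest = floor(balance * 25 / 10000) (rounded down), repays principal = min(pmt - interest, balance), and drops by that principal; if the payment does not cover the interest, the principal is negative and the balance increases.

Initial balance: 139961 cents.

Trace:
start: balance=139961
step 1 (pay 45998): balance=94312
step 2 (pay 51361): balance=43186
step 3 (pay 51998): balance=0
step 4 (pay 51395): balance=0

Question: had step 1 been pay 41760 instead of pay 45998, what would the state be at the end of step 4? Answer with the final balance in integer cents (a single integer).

(re-executing from step 1 with the substitution; state before step 1: balance=139961)
step 1 (pay 41760): balance=98550
step 2 (pay 51361): balance=47435
step 3 (pay 51998): balance=0
step 4 (pay 51395): balance=0

0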